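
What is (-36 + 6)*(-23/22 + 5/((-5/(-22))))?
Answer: -6915/11 ≈ -628.64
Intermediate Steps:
(-36 + 6)*(-23/22 + 5/((-5/(-22)))) = -30*(-23*1/22 + 5/((-5*(-1/22)))) = -30*(-23/22 + 5/(5/22)) = -30*(-23/22 + 5*(22/5)) = -30*(-23/22 + 22) = -30*461/22 = -6915/11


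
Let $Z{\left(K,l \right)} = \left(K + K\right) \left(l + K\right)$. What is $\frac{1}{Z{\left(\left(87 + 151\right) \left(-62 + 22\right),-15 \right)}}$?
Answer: $\frac{1}{181546400} \approx 5.5082 \cdot 10^{-9}$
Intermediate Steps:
$Z{\left(K,l \right)} = 2 K \left(K + l\right)$
$\frac{1}{Z{\left(\left(87 + 151\right) \left(-62 + 22\right),-15 \right)}} = \frac{1}{2 \left(87 + 151\right) \left(-62 + 22\right) \left(\left(87 + 151\right) \left(-62 + 22\right) - 15\right)} = \frac{1}{2 \cdot 238 \left(-40\right) \left(238 \left(-40\right) - 15\right)} = \frac{1}{2 \left(-9520\right) \left(-9520 - 15\right)} = \frac{1}{2 \left(-9520\right) \left(-9535\right)} = \frac{1}{181546400}$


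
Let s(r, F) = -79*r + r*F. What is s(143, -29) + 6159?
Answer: -9285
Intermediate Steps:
s(r, F) = -79*r + F*r
s(143, -29) + 6159 = 143*(-79 - 29) + 6159 = 143*(-108) + 6159 = -15444 + 6159 = -9285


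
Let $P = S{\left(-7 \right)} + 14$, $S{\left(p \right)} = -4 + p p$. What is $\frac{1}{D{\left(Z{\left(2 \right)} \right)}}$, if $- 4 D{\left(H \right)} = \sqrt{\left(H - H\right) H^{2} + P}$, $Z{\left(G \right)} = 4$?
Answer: $- \frac{4 \sqrt{59}}{59} \approx -0.52076$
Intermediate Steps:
$S{\left(p \right)} = -4 + p^{2}$
$P = 59$ ($P = \left(-4 + \left(-7\right)^{2}\right) + 14 = \left(-4 + 49\right) + 14 = 45 + 14 = 59$)
$D{\left(H \right)} = - \frac{\sqrt{59}}{4}$ ($D{\left(H \right)} = - \frac{\sqrt{\left(H - H\right) H^{2} + 59}}{4} = - \frac{\sqrt{0 H^{2} + 59}}{4} = - \frac{\sqrt{0 + 59}}{4} = - \frac{\sqrt{59}}{4}$)
$\frac{1}{D{\left(Z{\left(2 \right)} \right)}} = \frac{1}{\left(- \frac{1}{4}\right) \sqrt{59}} = - \frac{4 \sqrt{59}}{59}$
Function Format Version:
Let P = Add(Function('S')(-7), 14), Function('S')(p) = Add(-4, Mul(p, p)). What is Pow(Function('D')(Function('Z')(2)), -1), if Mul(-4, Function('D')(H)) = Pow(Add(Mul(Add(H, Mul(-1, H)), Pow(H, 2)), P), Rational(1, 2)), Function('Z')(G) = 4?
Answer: Mul(Rational(-4, 59), Pow(59, Rational(1, 2))) ≈ -0.52076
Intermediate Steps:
Function('S')(p) = Add(-4, Pow(p, 2))
P = 59 (P = Add(Add(-4, Pow(-7, 2)), 14) = Add(Add(-4, 49), 14) = Add(45, 14) = 59)
Function('D')(H) = Mul(Rational(-1, 4), Pow(59, Rational(1, 2))) (Function('D')(H) = Mul(Rational(-1, 4), Pow(Add(Mul(Add(H, Mul(-1, H)), Pow(H, 2)), 59), Rational(1, 2))) = Mul(Rational(-1, 4), Pow(Add(Mul(0, Pow(H, 2)), 59), Rational(1, 2))) = Mul(Rational(-1, 4), Pow(Add(0, 59), Rational(1, 2))) = Mul(Rational(-1, 4), Pow(59, Rational(1, 2))))
Pow(Function('D')(Function('Z')(2)), -1) = Pow(Mul(Rational(-1, 4), Pow(59, Rational(1, 2))), -1) = Mul(Rational(-4, 59), Pow(59, Rational(1, 2)))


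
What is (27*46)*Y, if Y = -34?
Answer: -42228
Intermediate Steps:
(27*46)*Y = (27*46)*(-34) = 1242*(-34) = -42228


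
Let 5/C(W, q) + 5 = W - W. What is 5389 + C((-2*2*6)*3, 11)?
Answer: 5388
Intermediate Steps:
C(W, q) = -1 (C(W, q) = 5/(-5 + (W - W)) = 5/(-5 + 0) = 5/(-5) = 5*(-⅕) = -1)
5389 + C((-2*2*6)*3, 11) = 5389 - 1 = 5388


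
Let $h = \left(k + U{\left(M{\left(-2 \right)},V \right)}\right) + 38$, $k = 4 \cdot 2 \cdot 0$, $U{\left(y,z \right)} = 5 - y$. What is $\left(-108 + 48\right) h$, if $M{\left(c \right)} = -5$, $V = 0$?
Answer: $-2880$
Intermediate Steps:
$k = 0$ ($k = 8 \cdot 0 = 0$)
$h = 48$ ($h = \left(0 + \left(5 - -5\right)\right) + 38 = \left(0 + \left(5 + 5\right)\right) + 38 = \left(0 + 10\right) + 38 = 10 + 38 = 48$)
$\left(-108 + 48\right) h = \left(-108 + 48\right) 48 = \left(-60\right) 48 = -2880$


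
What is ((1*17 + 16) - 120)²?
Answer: 7569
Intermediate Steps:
((1*17 + 16) - 120)² = ((17 + 16) - 120)² = (33 - 120)² = (-87)² = 7569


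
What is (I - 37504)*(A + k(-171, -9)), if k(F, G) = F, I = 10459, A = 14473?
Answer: -386797590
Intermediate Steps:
(I - 37504)*(A + k(-171, -9)) = (10459 - 37504)*(14473 - 171) = -27045*14302 = -386797590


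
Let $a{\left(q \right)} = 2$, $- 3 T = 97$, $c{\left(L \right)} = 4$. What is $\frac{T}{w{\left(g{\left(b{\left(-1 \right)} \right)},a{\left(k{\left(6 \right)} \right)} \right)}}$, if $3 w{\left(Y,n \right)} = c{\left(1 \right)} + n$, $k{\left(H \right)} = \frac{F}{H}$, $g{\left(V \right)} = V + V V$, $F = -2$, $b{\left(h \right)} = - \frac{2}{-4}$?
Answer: $- \frac{97}{6} \approx -16.167$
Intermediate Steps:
$b{\left(h \right)} = \frac{1}{2}$ ($b{\left(h \right)} = \left(-2\right) \left(- \frac{1}{4}\right) = \frac{1}{2}$)
$g{\left(V \right)} = V + V^{2}$
$k{\left(H \right)} = - \frac{2}{H}$
$T = - \frac{97}{3}$ ($T = \left(- \frac{1}{3}\right) 97 = - \frac{97}{3} \approx -32.333$)
$w{\left(Y,n \right)} = \frac{4}{3} + \frac{n}{3}$ ($w{\left(Y,n \right)} = \frac{4 + n}{3} = \frac{4}{3} + \frac{n}{3}$)
$\frac{T}{w{\left(g{\left(b{\left(-1 \right)} \right)},a{\left(k{\left(6 \right)} \right)} \right)}} = - \frac{97}{3 \left(\frac{4}{3} + \frac{1}{3} \cdot 2\right)} = - \frac{97}{3 \left(\frac{4}{3} + \frac{2}{3}\right)} = - \frac{97}{3 \cdot 2} = \left(- \frac{97}{3}\right) \frac{1}{2} = - \frac{97}{6}$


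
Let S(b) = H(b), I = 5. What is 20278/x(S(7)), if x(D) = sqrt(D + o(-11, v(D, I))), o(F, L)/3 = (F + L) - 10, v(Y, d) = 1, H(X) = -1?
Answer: -20278*I*sqrt(61)/61 ≈ -2596.3*I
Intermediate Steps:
S(b) = -1
o(F, L) = -30 + 3*F + 3*L (o(F, L) = 3*((F + L) - 10) = 3*(-10 + F + L) = -30 + 3*F + 3*L)
x(D) = sqrt(-60 + D) (x(D) = sqrt(D + (-30 + 3*(-11) + 3*1)) = sqrt(D + (-30 - 33 + 3)) = sqrt(D - 60) = sqrt(-60 + D))
20278/x(S(7)) = 20278/(sqrt(-60 - 1)) = 20278/(sqrt(-61)) = 20278/((I*sqrt(61))) = 20278*(-I*sqrt(61)/61) = -20278*I*sqrt(61)/61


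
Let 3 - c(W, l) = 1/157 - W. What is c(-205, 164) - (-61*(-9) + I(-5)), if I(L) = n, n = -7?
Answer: -116809/157 ≈ -744.01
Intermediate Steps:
I(L) = -7
c(W, l) = 470/157 + W (c(W, l) = 3 - (1/157 - W) = 3 + (-1/157 + W) = 470/157 + W)
c(-205, 164) - (-61*(-9) + I(-5)) = (470/157 - 205) - (-61*(-9) - 7) = -31715/157 - (549 - 7) = -31715/157 - 1*542 = -31715/157 - 542 = -116809/157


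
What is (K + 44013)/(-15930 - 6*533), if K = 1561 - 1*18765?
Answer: -26809/19128 ≈ -1.4016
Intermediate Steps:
K = -17204 (K = 1561 - 18765 = -17204)
(K + 44013)/(-15930 - 6*533) = (-17204 + 44013)/(-15930 - 6*533) = 26809/(-15930 - 3198) = 26809/(-19128) = 26809*(-1/19128) = -26809/19128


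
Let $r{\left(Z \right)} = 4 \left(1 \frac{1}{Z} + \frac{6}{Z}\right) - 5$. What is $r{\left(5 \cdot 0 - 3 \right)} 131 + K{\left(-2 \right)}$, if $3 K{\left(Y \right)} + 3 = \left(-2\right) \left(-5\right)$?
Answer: $- \frac{5626}{3} \approx -1875.3$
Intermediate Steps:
$K{\left(Y \right)} = \frac{7}{3}$ ($K{\left(Y \right)} = -1 + \frac{\left(-2\right) \left(-5\right)}{3} = -1 + \frac{1}{3} \cdot 10 = -1 + \frac{10}{3} = \frac{7}{3}$)
$r{\left(Z \right)} = -5 + \frac{28}{Z}$ ($r{\left(Z \right)} = 4 \left(\frac{1}{Z} + \frac{6}{Z}\right) - 5 = 4 \frac{7}{Z} - 5 = \frac{28}{Z} - 5 = -5 + \frac{28}{Z}$)
$r{\left(5 \cdot 0 - 3 \right)} 131 + K{\left(-2 \right)} = \left(-5 + \frac{28}{5 \cdot 0 - 3}\right) 131 + \frac{7}{3} = \left(-5 + \frac{28}{0 - 3}\right) 131 + \frac{7}{3} = \left(-5 + \frac{28}{-3}\right) 131 + \frac{7}{3} = \left(-5 + 28 \left(- \frac{1}{3}\right)\right) 131 + \frac{7}{3} = \left(-5 - \frac{28}{3}\right) 131 + \frac{7}{3} = \left(- \frac{43}{3}\right) 131 + \frac{7}{3} = - \frac{5633}{3} + \frac{7}{3} = - \frac{5626}{3}$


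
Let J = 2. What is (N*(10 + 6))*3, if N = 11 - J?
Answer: 432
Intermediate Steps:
N = 9 (N = 11 - 1*2 = 11 - 2 = 9)
(N*(10 + 6))*3 = (9*(10 + 6))*3 = (9*16)*3 = 144*3 = 432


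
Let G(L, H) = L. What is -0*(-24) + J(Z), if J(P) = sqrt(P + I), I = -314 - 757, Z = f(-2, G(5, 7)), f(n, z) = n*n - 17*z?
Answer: 24*I*sqrt(2) ≈ 33.941*I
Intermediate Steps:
f(n, z) = n**2 - 17*z
Z = -81 (Z = (-2)**2 - 17*5 = 4 - 85 = -81)
I = -1071
J(P) = sqrt(-1071 + P) (J(P) = sqrt(P - 1071) = sqrt(-1071 + P))
-0*(-24) + J(Z) = -0*(-24) + sqrt(-1071 - 81) = -6251*0 + sqrt(-1152) = 0 + 24*I*sqrt(2) = 24*I*sqrt(2)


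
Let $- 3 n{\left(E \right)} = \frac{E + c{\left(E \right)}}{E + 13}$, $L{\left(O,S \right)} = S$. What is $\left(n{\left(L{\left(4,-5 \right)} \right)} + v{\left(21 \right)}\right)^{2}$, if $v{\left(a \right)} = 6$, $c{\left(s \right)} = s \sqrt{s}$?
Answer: $\frac{5519}{144} + \frac{745 i \sqrt{5}}{288} \approx 38.326 + 5.7843 i$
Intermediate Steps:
$c{\left(s \right)} = s^{\frac{3}{2}}$
$n{\left(E \right)} = - \frac{E + E^{\frac{3}{2}}}{3 \left(13 + E\right)}$ ($n{\left(E \right)} = - \frac{\left(E + E^{\frac{3}{2}}\right) \frac{1}{E + 13}}{3} = - \frac{\left(E + E^{\frac{3}{2}}\right) \frac{1}{13 + E}}{3} = - \frac{\frac{1}{13 + E} \left(E + E^{\frac{3}{2}}\right)}{3} = - \frac{E + E^{\frac{3}{2}}}{3 \left(13 + E\right)}$)
$\left(n{\left(L{\left(4,-5 \right)} \right)} + v{\left(21 \right)}\right)^{2} = \left(\frac{\left(-1\right) \left(-5\right) - \left(-5\right)^{\frac{3}{2}}}{3 \left(13 - 5\right)} + 6\right)^{2} = \left(\frac{5 - - 5 i \sqrt{5}}{3 \cdot 8} + 6\right)^{2} = \left(\frac{1}{3} \cdot \frac{1}{8} \left(5 + 5 i \sqrt{5}\right) + 6\right)^{2} = \left(\left(\frac{5}{24} + \frac{5 i \sqrt{5}}{24}\right) + 6\right)^{2} = \left(\frac{149}{24} + \frac{5 i \sqrt{5}}{24}\right)^{2}$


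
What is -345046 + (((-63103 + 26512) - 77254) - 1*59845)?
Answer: -518736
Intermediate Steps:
-345046 + (((-63103 + 26512) - 77254) - 1*59845) = -345046 + ((-36591 - 77254) - 59845) = -345046 + (-113845 - 59845) = -345046 - 173690 = -518736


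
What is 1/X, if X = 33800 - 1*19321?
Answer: 1/14479 ≈ 6.9065e-5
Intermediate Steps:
X = 14479 (X = 33800 - 19321 = 14479)
1/X = 1/14479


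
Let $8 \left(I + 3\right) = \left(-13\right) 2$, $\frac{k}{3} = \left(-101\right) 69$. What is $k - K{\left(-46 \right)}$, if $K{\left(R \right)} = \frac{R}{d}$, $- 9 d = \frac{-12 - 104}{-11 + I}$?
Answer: $- \frac{4864707}{232} \approx -20969.0$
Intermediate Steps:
$k = -20907$ ($k = 3 \left(\left(-101\right) 69\right) = 3 \left(-6969\right) = -20907$)
$I = - \frac{25}{4}$ ($I = -3 + \frac{\left(-13\right) 2}{8} = -3 + \frac{1}{8} \left(-26\right) = -3 - \frac{13}{4} = - \frac{25}{4} \approx -6.25$)
$d = - \frac{464}{621}$ ($d = - \frac{\left(-12 - 104\right) \frac{1}{-11 - \frac{25}{4}}}{9} = - \frac{\left(-116\right) \frac{1}{- \frac{69}{4}}}{9} = - \frac{\left(-116\right) \left(- \frac{4}{69}\right)}{9} = \left(- \frac{1}{9}\right) \frac{464}{69} = - \frac{464}{621} \approx -0.74718$)
$K{\left(R \right)} = - \frac{621 R}{464}$ ($K{\left(R \right)} = \frac{R}{- \frac{464}{621}} = R \left(- \frac{621}{464}\right) = - \frac{621 R}{464}$)
$k - K{\left(-46 \right)} = -20907 - \left(- \frac{621}{464}\right) \left(-46\right) = -20907 - \frac{14283}{232} = - \frac{4864707}{232}$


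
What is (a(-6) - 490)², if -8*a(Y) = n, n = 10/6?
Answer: 138415225/576 ≈ 2.4030e+5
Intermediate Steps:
n = 5/3 (n = 10*(⅙) = 5/3 ≈ 1.6667)
a(Y) = -5/24 (a(Y) = -⅛*5/3 = -5/24)
(a(-6) - 490)² = (-5/24 - 490)² = (-11765/24)² = 138415225/576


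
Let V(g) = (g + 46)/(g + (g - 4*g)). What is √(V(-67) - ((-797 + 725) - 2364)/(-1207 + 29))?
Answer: 3*I*√1539767334/78926 ≈ 1.4915*I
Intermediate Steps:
V(g) = -(46 + g)/(2*g) (V(g) = (46 + g)/(g - 3*g) = (46 + g)/((-2*g)) = (46 + g)*(-1/(2*g)) = -(46 + g)/(2*g))
√(V(-67) - ((-797 + 725) - 2364)/(-1207 + 29)) = √((½)*(-46 - 1*(-67))/(-67) - ((-797 + 725) - 2364)/(-1207 + 29)) = √((½)*(-1/67)*(-46 + 67) - (-72 - 2364)/(-1178)) = √((½)*(-1/67)*21 - (-2436)*(-1)/1178) = √(-21/134 - 1*1218/589) = √(-21/134 - 1218/589) = √(-175581/78926) = 3*I*√1539767334/78926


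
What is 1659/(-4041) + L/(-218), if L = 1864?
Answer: -1315681/146823 ≈ -8.9610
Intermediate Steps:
1659/(-4041) + L/(-218) = 1659/(-4041) + 1864/(-218) = 1659*(-1/4041) + 1864*(-1/218) = -553/1347 - 932/109 = -1315681/146823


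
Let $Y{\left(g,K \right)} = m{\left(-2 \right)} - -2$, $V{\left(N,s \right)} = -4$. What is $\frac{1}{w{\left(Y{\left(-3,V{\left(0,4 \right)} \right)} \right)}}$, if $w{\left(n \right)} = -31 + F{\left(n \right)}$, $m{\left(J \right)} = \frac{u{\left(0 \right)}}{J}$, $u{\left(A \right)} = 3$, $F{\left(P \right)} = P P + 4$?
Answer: $- \frac{4}{107} \approx -0.037383$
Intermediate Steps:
$F{\left(P \right)} = 4 + P^{2}$ ($F{\left(P \right)} = P^{2} + 4 = 4 + P^{2}$)
$m{\left(J \right)} = \frac{3}{J}$
$Y{\left(g,K \right)} = \frac{1}{2}$ ($Y{\left(g,K \right)} = \frac{3}{-2} - -2 = 3 \left(- \frac{1}{2}\right) + 2 = - \frac{3}{2} + 2 = \frac{1}{2}$)
$w{\left(n \right)} = -27 + n^{2}$ ($w{\left(n \right)} = -31 + \left(4 + n^{2}\right) = -27 + n^{2}$)
$\frac{1}{w{\left(Y{\left(-3,V{\left(0,4 \right)} \right)} \right)}} = \frac{1}{-27 + \left(\frac{1}{2}\right)^{2}} = \frac{1}{-27 + \frac{1}{4}} = \frac{1}{- \frac{107}{4}} = - \frac{4}{107}$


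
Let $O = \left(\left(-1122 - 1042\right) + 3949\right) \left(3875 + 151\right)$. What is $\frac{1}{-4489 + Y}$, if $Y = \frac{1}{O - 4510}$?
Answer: $- \frac{7181900}{32239549099} \approx -0.00022277$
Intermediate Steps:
$O = 7186410$ ($O = \left(\left(-1122 - 1042\right) + 3949\right) 4026 = \left(-2164 + 3949\right) 4026 = 1785 \cdot 4026 = 7186410$)
$Y = \frac{1}{7181900}$ ($Y = \frac{1}{7186410 - 4510} = \frac{1}{7181900} \approx 1.3924 \cdot 10^{-7}$)
$\frac{1}{-4489 + Y} = \frac{1}{-4489 + \frac{1}{7181900}} = \frac{1}{- \frac{32239549099}{7181900}} = - \frac{7181900}{32239549099}$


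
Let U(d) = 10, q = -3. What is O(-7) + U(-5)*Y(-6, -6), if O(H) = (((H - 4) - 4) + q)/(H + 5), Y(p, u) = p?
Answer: -51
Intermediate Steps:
O(H) = (-11 + H)/(5 + H) (O(H) = (((H - 4) - 4) - 3)/(H + 5) = (((-4 + H) - 4) - 3)/(5 + H) = ((-8 + H) - 3)/(5 + H) = (-11 + H)/(5 + H))
O(-7) + U(-5)*Y(-6, -6) = (-11 - 7)/(5 - 7) + 10*(-6) = -18/(-2) - 60 = -½*(-18) - 60 = 9 - 60 = -51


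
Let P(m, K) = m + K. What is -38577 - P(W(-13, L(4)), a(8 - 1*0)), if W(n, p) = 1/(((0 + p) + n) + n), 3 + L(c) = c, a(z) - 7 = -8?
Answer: -964399/25 ≈ -38576.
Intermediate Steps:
a(z) = -1 (a(z) = 7 - 8 = -1)
L(c) = -3 + c
W(n, p) = 1/(p + 2*n) (W(n, p) = 1/((p + n) + n) = 1/((n + p) + n) = 1/(p + 2*n))
P(m, K) = K + m
-38577 - P(W(-13, L(4)), a(8 - 1*0)) = -38577 - (-1 + 1/((-3 + 4) + 2*(-13))) = -38577 - (-1 + 1/(1 - 26)) = -38577 - (-1 + 1/(-25)) = -38577 - (-1 - 1/25) = -38577 - 1*(-26/25) = -38577 + 26/25 = -964399/25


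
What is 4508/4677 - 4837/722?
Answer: -19367873/3376794 ≈ -5.7356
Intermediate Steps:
4508/4677 - 4837/722 = -19367873/3376794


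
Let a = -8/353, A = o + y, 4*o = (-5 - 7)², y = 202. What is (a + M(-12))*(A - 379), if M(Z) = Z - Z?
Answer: 1128/353 ≈ 3.1955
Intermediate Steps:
o = 36 (o = (-5 - 7)²/4 = (¼)*(-12)² = (¼)*144 = 36)
M(Z) = 0
A = 238 (A = 36 + 202 = 238)
a = -8/353 (a = -8*1/353 = -8/353 ≈ -0.022663)
(a + M(-12))*(A - 379) = (-8/353 + 0)*(238 - 379) = -8/353*(-141) = 1128/353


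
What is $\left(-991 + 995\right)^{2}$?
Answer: $16$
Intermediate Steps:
$\left(-991 + 995\right)^{2} = 4^{2} = 16$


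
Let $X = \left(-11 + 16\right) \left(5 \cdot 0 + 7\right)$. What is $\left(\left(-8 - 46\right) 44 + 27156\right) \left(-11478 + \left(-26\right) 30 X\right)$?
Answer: $-960918840$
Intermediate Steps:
$X = 35$ ($X = 5 \left(0 + 7\right) = 5 \cdot 7 = 35$)
$\left(\left(-8 - 46\right) 44 + 27156\right) \left(-11478 + \left(-26\right) 30 X\right) = \left(\left(-8 - 46\right) 44 + 27156\right) \left(-11478 + \left(-26\right) 30 \cdot 35\right) = \left(\left(-54\right) 44 + 27156\right) \left(-11478 - 27300\right) = \left(-2376 + 27156\right) \left(-11478 - 27300\right) = 24780 \left(-38778\right) = -960918840$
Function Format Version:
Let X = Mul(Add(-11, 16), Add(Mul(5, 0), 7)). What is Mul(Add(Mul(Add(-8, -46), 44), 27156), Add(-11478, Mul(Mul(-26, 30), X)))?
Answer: -960918840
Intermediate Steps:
X = 35 (X = Mul(5, Add(0, 7)) = Mul(5, 7) = 35)
Mul(Add(Mul(Add(-8, -46), 44), 27156), Add(-11478, Mul(Mul(-26, 30), X))) = Mul(Add(Mul(Add(-8, -46), 44), 27156), Add(-11478, Mul(Mul(-26, 30), 35))) = Mul(Add(Mul(-54, 44), 27156), Add(-11478, Mul(-780, 35))) = Mul(Add(-2376, 27156), Add(-11478, -27300)) = Mul(24780, -38778) = -960918840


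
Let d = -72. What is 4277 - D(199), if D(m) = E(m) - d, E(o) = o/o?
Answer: 4204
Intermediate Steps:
E(o) = 1
D(m) = 73 (D(m) = 1 - 1*(-72) = 1 + 72 = 73)
4277 - D(199) = 4277 - 1*73 = 4277 - 73 = 4204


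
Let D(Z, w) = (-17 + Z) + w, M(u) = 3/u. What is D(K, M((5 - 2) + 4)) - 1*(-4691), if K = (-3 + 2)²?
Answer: 32728/7 ≈ 4675.4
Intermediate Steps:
K = 1 (K = (-1)² = 1)
D(Z, w) = -17 + Z + w
D(K, M((5 - 2) + 4)) - 1*(-4691) = (-17 + 1 + 3/((5 - 2) + 4)) - 1*(-4691) = (-17 + 1 + 3/(3 + 4)) + 4691 = (-17 + 1 + 3/7) + 4691 = -109/7 + 4691 = 32728/7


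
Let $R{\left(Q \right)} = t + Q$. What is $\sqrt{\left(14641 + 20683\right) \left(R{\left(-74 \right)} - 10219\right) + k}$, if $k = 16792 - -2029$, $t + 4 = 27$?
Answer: $i \sqrt{362758659} \approx 19046.0 i$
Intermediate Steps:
$t = 23$ ($t = -4 + 27 = 23$)
$R{\left(Q \right)} = 23 + Q$
$k = 18821$ ($k = 16792 + 2029 = 18821$)
$\sqrt{\left(14641 + 20683\right) \left(R{\left(-74 \right)} - 10219\right) + k} = \sqrt{\left(14641 + 20683\right) \left(\left(23 - 74\right) - 10219\right) + 18821} = \sqrt{35324 \left(-51 - 10219\right) + 18821} = \sqrt{35324 \left(-10270\right) + 18821} = \sqrt{-362777480 + 18821} = \sqrt{-362758659} = i \sqrt{362758659}$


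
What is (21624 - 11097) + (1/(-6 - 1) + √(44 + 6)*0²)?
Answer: 73688/7 ≈ 10527.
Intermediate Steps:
(21624 - 11097) + (1/(-6 - 1) + √(44 + 6)*0²) = 10527 + (1/(-7) + √50*0) = 10527 + (-⅐ + (5*√2)*0) = 10527 + (-⅐ + 0) = 10527 - ⅐ = 73688/7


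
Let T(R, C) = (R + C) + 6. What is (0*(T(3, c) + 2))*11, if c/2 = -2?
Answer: 0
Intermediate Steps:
c = -4 (c = 2*(-2) = -4)
T(R, C) = 6 + C + R (T(R, C) = (C + R) + 6 = 6 + C + R)
(0*(T(3, c) + 2))*11 = (0*((6 - 4 + 3) + 2))*11 = (0*(5 + 2))*11 = (0*7)*11 = 0*11 = 0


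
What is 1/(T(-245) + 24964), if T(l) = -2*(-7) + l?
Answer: 1/24733 ≈ 4.0432e-5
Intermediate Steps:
T(l) = 14 + l
1/(T(-245) + 24964) = 1/((14 - 245) + 24964) = 1/(-231 + 24964) = 1/24733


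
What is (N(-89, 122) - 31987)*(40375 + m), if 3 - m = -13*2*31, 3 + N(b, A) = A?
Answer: -1312451712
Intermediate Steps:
N(b, A) = -3 + A
m = 809 (m = 3 - (-13*2)*31 = 3 - (-26)*31 = 3 - 1*(-806) = 3 + 806 = 809)
(N(-89, 122) - 31987)*(40375 + m) = ((-3 + 122) - 31987)*(40375 + 809) = (119 - 31987)*41184 = -31868*41184 = -1312451712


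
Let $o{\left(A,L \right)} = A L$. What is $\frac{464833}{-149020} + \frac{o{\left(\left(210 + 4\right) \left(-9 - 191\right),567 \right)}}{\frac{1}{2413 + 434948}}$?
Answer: $- \frac{1581653842772936833}{149020} \approx -1.0614 \cdot 10^{13}$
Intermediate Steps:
$\frac{464833}{-149020} + \frac{o{\left(\left(210 + 4\right) \left(-9 - 191\right),567 \right)}}{\frac{1}{2413 + 434948}} = \frac{464833}{-149020} + \frac{\left(210 + 4\right) \left(-9 - 191\right) 567}{\frac{1}{2413 + 434948}} = 464833 \left(- \frac{1}{149020}\right) + \frac{214 \left(-200\right) 567}{\frac{1}{437361}} = - \frac{464833}{149020} + \left(-42800\right) 567 \frac{1}{\frac{1}{437361}} = - \frac{464833}{149020} - 10613701803600 = - \frac{1581653842772936833}{149020}$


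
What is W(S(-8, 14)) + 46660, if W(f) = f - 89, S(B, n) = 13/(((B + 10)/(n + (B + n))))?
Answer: 46701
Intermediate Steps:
S(B, n) = 13*(B + 2*n)/(10 + B) (S(B, n) = 13/(((10 + B)/(B + 2*n))) = 13*((B + 2*n)/(10 + B)) = 13*(B + 2*n)/(10 + B))
W(f) = -89 + f
W(S(-8, 14)) + 46660 = (-89 + 13*(-8 + 2*14)/(10 - 8)) + 46660 = (-89 + 13*(-8 + 28)/2) + 46660 = (-89 + 13*(½)*20) + 46660 = (-89 + 130) + 46660 = 41 + 46660 = 46701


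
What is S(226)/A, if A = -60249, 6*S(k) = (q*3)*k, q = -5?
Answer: 565/60249 ≈ 0.0093777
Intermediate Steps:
S(k) = -5*k/2 (S(k) = ((-5*3)*k)/6 = (-15*k)/6 = -5*k/2)
S(226)/A = -5/2*226/(-60249) = -565*(-1/60249) = 565/60249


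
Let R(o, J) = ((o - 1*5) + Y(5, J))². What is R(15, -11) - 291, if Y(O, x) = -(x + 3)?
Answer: 33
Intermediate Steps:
Y(O, x) = -3 - x (Y(O, x) = -(3 + x) = -3 - x)
R(o, J) = (-8 + o - J)² (R(o, J) = ((o - 1*5) + (-3 - J))² = ((o - 5) + (-3 - J))² = ((-5 + o) + (-3 - J))² = (-8 + o - J)²)
R(15, -11) - 291 = (8 - 11 - 1*15)² - 291 = (8 - 11 - 15)² - 291 = (-18)² - 291 = 324 - 291 = 33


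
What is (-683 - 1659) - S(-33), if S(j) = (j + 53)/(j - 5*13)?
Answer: -114748/49 ≈ -2341.8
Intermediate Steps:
S(j) = (53 + j)/(-65 + j) (S(j) = (53 + j)/(j - 65) = (53 + j)/(-65 + j))
(-683 - 1659) - S(-33) = (-683 - 1659) - (53 - 33)/(-65 - 33) = -2342 - 20/(-98) = -2342 - (-1)*20/98 = -2342 - 1*(-10/49) = -2342 + 10/49 = -114748/49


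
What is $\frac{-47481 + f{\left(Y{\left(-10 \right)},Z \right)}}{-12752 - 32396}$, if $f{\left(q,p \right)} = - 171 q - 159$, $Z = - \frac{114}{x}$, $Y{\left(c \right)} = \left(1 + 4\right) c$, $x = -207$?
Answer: $\frac{19545}{22574} \approx 0.86582$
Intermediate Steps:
$Y{\left(c \right)} = 5 c$
$Z = \frac{38}{69}$ ($Z = - \frac{114}{-207} = \left(-114\right) \left(- \frac{1}{207}\right) = \frac{38}{69} \approx 0.55072$)
$f{\left(q,p \right)} = -159 - 171 q$
$\frac{-47481 + f{\left(Y{\left(-10 \right)},Z \right)}}{-12752 - 32396} = \frac{-47481 - \left(159 + 171 \cdot 5 \left(-10\right)\right)}{-12752 - 32396} = \frac{-47481 - -8391}{-45148} = \left(-47481 + \left(-159 + 8550\right)\right) \left(- \frac{1}{45148}\right) = \left(-47481 + 8391\right) \left(- \frac{1}{45148}\right) = \left(-39090\right) \left(- \frac{1}{45148}\right) = \frac{19545}{22574}$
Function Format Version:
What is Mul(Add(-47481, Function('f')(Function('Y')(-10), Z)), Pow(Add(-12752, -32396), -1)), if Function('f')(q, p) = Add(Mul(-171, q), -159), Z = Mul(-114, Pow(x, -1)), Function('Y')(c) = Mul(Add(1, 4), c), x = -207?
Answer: Rational(19545, 22574) ≈ 0.86582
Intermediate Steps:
Function('Y')(c) = Mul(5, c)
Z = Rational(38, 69) (Z = Mul(-114, Pow(-207, -1)) = Mul(-114, Rational(-1, 207)) = Rational(38, 69) ≈ 0.55072)
Function('f')(q, p) = Add(-159, Mul(-171, q))
Mul(Add(-47481, Function('f')(Function('Y')(-10), Z)), Pow(Add(-12752, -32396), -1)) = Mul(Add(-47481, Add(-159, Mul(-171, Mul(5, -10)))), Pow(Add(-12752, -32396), -1)) = Mul(Add(-47481, Add(-159, Mul(-171, -50))), Pow(-45148, -1)) = Mul(Add(-47481, Add(-159, 8550)), Rational(-1, 45148)) = Mul(Add(-47481, 8391), Rational(-1, 45148)) = Mul(-39090, Rational(-1, 45148)) = Rational(19545, 22574)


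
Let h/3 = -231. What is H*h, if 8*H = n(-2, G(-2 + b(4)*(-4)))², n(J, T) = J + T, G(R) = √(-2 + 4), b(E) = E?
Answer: -2079/4 + 693*√2/2 ≈ -29.725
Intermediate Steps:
h = -693 (h = 3*(-231) = -693)
G(R) = √2
H = (-2 + √2)²/8 ≈ 0.042893
H*h = ((2 - √2)²/8)*(-693) = -693*(2 - √2)²/8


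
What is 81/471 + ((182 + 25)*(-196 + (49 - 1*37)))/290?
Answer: -2985993/22765 ≈ -131.17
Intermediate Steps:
81/471 + ((182 + 25)*(-196 + (49 - 1*37)))/290 = 81*(1/471) + (207*(-196 + (49 - 37)))*(1/290) = 27/157 + (207*(-196 + 12))*(1/290) = 27/157 + (207*(-184))*(1/290) = 27/157 - 38088*1/290 = 27/157 - 19044/145 = -2985993/22765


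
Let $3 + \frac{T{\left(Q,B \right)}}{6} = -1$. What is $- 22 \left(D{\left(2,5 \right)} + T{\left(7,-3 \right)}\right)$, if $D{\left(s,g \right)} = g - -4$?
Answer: $330$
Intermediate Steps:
$D{\left(s,g \right)} = 4 + g$ ($D{\left(s,g \right)} = g + 4 = 4 + g$)
$T{\left(Q,B \right)} = -24$ ($T{\left(Q,B \right)} = -18 + 6 \left(-1\right) = -18 - 6 = -24$)
$- 22 \left(D{\left(2,5 \right)} + T{\left(7,-3 \right)}\right) = - 22 \left(\left(4 + 5\right) - 24\right) = - 22 \left(9 - 24\right) = \left(-22\right) \left(-15\right) = 330$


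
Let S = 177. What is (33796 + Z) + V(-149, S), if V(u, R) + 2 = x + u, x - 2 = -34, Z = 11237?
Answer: 44850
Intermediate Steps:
x = -32 (x = 2 - 34 = -32)
V(u, R) = -34 + u (V(u, R) = -2 + (-32 + u) = -34 + u)
(33796 + Z) + V(-149, S) = (33796 + 11237) + (-34 - 149) = 45033 - 183 = 44850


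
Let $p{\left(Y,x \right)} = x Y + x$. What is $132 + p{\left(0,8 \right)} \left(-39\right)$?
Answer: $-180$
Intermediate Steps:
$p{\left(Y,x \right)} = x + Y x$ ($p{\left(Y,x \right)} = Y x + x = x + Y x$)
$132 + p{\left(0,8 \right)} \left(-39\right) = 132 + 8 \left(1 + 0\right) \left(-39\right) = 132 + 8 \cdot 1 \left(-39\right) = 132 + 8 \left(-39\right) = 132 - 312 = -180$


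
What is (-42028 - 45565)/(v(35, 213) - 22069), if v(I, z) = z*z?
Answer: -87593/23300 ≈ -3.7594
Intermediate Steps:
v(I, z) = z**2
(-42028 - 45565)/(v(35, 213) - 22069) = (-42028 - 45565)/(213**2 - 22069) = -87593/(45369 - 22069) = -87593/23300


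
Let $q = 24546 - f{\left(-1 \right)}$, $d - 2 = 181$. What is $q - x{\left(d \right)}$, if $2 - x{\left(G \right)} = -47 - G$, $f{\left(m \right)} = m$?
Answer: $24315$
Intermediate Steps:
$d = 183$ ($d = 2 + 181 = 183$)
$x{\left(G \right)} = 49 + G$ ($x{\left(G \right)} = 2 - \left(-47 - G\right) = 2 + \left(47 + G\right) = 49 + G$)
$q = 24547$ ($q = 24546 - -1 = 24546 + 1 = 24547$)
$q - x{\left(d \right)} = 24547 - \left(49 + 183\right) = 24547 - 232 = 24315$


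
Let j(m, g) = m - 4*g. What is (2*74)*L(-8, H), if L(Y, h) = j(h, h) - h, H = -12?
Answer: 7104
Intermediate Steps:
L(Y, h) = -4*h (L(Y, h) = (h - 4*h) - h = -3*h - h = -4*h)
(2*74)*L(-8, H) = (2*74)*(-4*(-12)) = 148*48 = 7104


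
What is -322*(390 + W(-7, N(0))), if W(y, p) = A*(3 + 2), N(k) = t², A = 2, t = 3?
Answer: -128800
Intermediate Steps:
N(k) = 9 (N(k) = 3² = 9)
W(y, p) = 10 (W(y, p) = 2*(3 + 2) = 2*5 = 10)
-322*(390 + W(-7, N(0))) = -322*(390 + 10) = -322*400 = -128800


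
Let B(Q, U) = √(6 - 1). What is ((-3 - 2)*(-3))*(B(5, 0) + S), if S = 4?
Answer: 60 + 15*√5 ≈ 93.541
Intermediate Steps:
B(Q, U) = √5
((-3 - 2)*(-3))*(B(5, 0) + S) = ((-3 - 2)*(-3))*(√5 + 4) = (-5*(-3))*(4 + √5) = 15*(4 + √5) = 60 + 15*√5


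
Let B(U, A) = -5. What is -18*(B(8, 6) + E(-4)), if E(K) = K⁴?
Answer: -4518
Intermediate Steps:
-18*(B(8, 6) + E(-4)) = -18*(-5 + (-4)⁴) = -18*(-5 + 256) = -18*251 = -4518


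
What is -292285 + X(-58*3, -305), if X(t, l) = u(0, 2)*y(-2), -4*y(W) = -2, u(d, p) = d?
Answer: -292285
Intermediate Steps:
y(W) = 1/2 (y(W) = -1/4*(-2) = 1/2)
X(t, l) = 0 (X(t, l) = 0*(1/2) = 0)
-292285 + X(-58*3, -305) = -292285 + 0 = -292285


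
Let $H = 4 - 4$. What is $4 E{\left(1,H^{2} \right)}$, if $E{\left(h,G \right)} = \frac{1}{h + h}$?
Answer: $2$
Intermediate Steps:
$H = 0$
$E{\left(h,G \right)} = \frac{1}{2 h}$
$4 E{\left(1,H^{2} \right)} = 4 \frac{1}{2 \cdot 1} = 4 \cdot \frac{1}{2} \cdot 1 = 4 \cdot \frac{1}{2} = 2$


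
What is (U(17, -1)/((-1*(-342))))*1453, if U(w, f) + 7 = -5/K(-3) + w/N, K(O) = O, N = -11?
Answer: -329831/11286 ≈ -29.225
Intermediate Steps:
U(w, f) = -16/3 - w/11 (U(w, f) = -7 + (-5/(-3) + w/(-11)) = -7 + (-5*(-1/3) + w*(-1/11)) = -7 + (5/3 - w/11) = -16/3 - w/11)
(U(17, -1)/((-1*(-342))))*1453 = ((-16/3 - 1/11*17)/((-1*(-342))))*1453 = ((-16/3 - 17/11)/342)*1453 = -227/33*1/342*1453 = -227/11286*1453 = -329831/11286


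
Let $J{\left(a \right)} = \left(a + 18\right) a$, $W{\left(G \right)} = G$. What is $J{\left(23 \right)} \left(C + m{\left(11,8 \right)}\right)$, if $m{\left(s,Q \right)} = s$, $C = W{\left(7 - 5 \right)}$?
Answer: $12259$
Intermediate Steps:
$J{\left(a \right)} = a \left(18 + a\right)$ ($J{\left(a \right)} = \left(18 + a\right) a = a \left(18 + a\right)$)
$C = 2$ ($C = 7 - 5 = 2$)
$J{\left(23 \right)} \left(C + m{\left(11,8 \right)}\right) = 23 \left(18 + 23\right) \left(2 + 11\right) = 23 \cdot 41 \cdot 13 = 943 \cdot 13 = 12259$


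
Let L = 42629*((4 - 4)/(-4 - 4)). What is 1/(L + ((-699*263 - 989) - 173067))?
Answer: -1/357893 ≈ -2.7941e-6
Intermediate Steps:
L = 0 (L = 42629*(0/(-8)) = 42629*(0*(-1/8)) = 42629*0 = 0)
1/(L + ((-699*263 - 989) - 173067)) = 1/(0 + ((-699*263 - 989) - 173067)) = 1/(0 + ((-183837 - 989) - 173067)) = 1/(0 + (-184826 - 173067)) = 1/(0 - 357893) = 1/(-357893) = -1/357893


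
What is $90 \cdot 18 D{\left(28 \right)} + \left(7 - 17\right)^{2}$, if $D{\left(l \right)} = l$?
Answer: $45460$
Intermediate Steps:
$90 \cdot 18 D{\left(28 \right)} + \left(7 - 17\right)^{2} = 90 \cdot 18 \cdot 28 + \left(7 - 17\right)^{2} = 1620 \cdot 28 + \left(-10\right)^{2} = 45360 + 100 = 45460$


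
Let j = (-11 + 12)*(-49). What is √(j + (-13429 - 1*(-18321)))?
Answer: √4843 ≈ 69.592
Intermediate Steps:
j = -49 (j = 1*(-49) = -49)
√(j + (-13429 - 1*(-18321))) = √(-49 + (-13429 - 1*(-18321))) = √(-49 + (-13429 + 18321)) = √(-49 + 4892) = √4843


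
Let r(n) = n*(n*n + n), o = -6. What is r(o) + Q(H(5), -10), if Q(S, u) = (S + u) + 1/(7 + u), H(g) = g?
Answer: -556/3 ≈ -185.33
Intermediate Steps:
Q(S, u) = S + u + 1/(7 + u)
r(n) = n*(n + n²) (r(n) = n*(n² + n) = n*(n + n²))
r(o) + Q(H(5), -10) = (-6)²*(1 - 6) + (1 + (-10)² + 7*5 + 7*(-10) + 5*(-10))/(7 - 10) = 36*(-5) + (1 + 100 + 35 - 70 - 50)/(-3) = -180 - ⅓*16 = -180 - 16/3 = -556/3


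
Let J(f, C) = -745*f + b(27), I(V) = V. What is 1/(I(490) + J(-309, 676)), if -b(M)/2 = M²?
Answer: 1/229237 ≈ 4.3623e-6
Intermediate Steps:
b(M) = -2*M²
J(f, C) = -1458 - 745*f (J(f, C) = -745*f - 2*27² = -745*f - 2*729 = -745*f - 1458 = -1458 - 745*f)
1/(I(490) + J(-309, 676)) = 1/(490 + (-1458 - 745*(-309))) = 1/(490 + (-1458 + 230205)) = 1/(490 + 228747) = 1/229237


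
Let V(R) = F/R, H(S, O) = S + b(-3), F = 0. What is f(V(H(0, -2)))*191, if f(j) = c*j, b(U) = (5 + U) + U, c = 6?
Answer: 0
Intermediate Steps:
b(U) = 5 + 2*U
H(S, O) = -1 + S (H(S, O) = S + (5 + 2*(-3)) = S + (5 - 6) = S - 1 = -1 + S)
V(R) = 0 (V(R) = 0/R = 0)
f(j) = 6*j
f(V(H(0, -2)))*191 = (6*0)*191 = 0*191 = 0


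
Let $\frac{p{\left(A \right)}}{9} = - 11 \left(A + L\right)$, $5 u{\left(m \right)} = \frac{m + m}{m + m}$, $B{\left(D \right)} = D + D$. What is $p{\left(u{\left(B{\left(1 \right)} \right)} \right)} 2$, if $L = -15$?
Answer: $\frac{14652}{5} \approx 2930.4$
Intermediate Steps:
$B{\left(D \right)} = 2 D$
$u{\left(m \right)} = \frac{1}{5}$ ($u{\left(m \right)} = \frac{\left(m + m\right) \frac{1}{m + m}}{5} = \frac{2 m \frac{1}{2 m}}{5} = \frac{1}{5} \cdot 1 = \frac{1}{5}$)
$p{\left(A \right)} = 1485 - 99 A$ ($p{\left(A \right)} = 9 \left(- 11 \left(A - 15\right)\right) = 9 \left(- 11 \left(-15 + A\right)\right) = 9 \left(165 - 11 A\right) = 1485 - 99 A$)
$p{\left(u{\left(B{\left(1 \right)} \right)} \right)} 2 = \left(1485 - \frac{99}{5}\right) 2 = \frac{7326}{5} \cdot 2 = \frac{14652}{5}$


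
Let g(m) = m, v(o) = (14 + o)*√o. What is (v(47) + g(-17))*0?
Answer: 0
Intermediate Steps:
v(o) = √o*(14 + o)
(v(47) + g(-17))*0 = (√47*(14 + 47) - 17)*0 = (√47*61 - 17)*0 = (61*√47 - 17)*0 = (-17 + 61*√47)*0 = 0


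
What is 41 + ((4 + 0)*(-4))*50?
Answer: -759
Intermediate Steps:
41 + ((4 + 0)*(-4))*50 = 41 + (4*(-4))*50 = 41 - 16*50 = 41 - 800 = -759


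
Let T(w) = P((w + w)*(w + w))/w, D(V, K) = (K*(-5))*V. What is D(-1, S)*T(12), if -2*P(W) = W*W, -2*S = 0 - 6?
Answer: -207360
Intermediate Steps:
S = 3 (S = -(0 - 6)/2 = -½*(-6) = 3)
D(V, K) = -5*K*V (D(V, K) = (-5*K)*V = -5*K*V)
P(W) = -W²/2 (P(W) = -W*W/2 = -W²/2)
T(w) = -8*w³ (T(w) = (-(w + w)⁴/2)/w = (-16*w⁴/2)/w = (-8*w⁴)/w = -8*w³)
D(-1, S)*T(12) = (-5*3*(-1))*(-8*12³) = 15*(-8*1728) = 15*(-13824) = -207360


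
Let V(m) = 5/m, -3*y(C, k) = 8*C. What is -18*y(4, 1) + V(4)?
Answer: 773/4 ≈ 193.25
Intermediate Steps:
y(C, k) = -8*C/3
-18*y(4, 1) + V(4) = -(-48)*4 + 5/4 = -18*(-32/3) + 5*(1/4) = 192 + 5/4 = 773/4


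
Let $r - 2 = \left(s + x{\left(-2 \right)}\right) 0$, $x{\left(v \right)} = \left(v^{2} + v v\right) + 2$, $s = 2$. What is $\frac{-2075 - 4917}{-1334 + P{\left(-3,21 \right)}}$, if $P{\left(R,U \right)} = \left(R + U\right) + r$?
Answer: $\frac{3496}{657} \approx 5.3212$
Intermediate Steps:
$x{\left(v \right)} = 2 + 2 v^{2}$ ($x{\left(v \right)} = \left(v^{2} + v^{2}\right) + 2 = 2 v^{2} + 2 = 2 + 2 v^{2}$)
$r = 2$ ($r = 2 + \left(2 + \left(2 + 2 \left(-2\right)^{2}\right)\right) 0 = 2 + \left(2 + \left(2 + 2 \cdot 4\right)\right) 0 = 2 + \left(2 + \left(2 + 8\right)\right) 0 = 2 + \left(2 + 10\right) 0 = 2 + 12 \cdot 0 = 2 + 0 = 2$)
$P{\left(R,U \right)} = 2 + R + U$ ($P{\left(R,U \right)} = \left(R + U\right) + 2 = 2 + R + U$)
$\frac{-2075 - 4917}{-1334 + P{\left(-3,21 \right)}} = \frac{-2075 - 4917}{-1334 + \left(2 - 3 + 21\right)} = - \frac{6992}{-1334 + 20} = - \frac{6992}{-1314} = \left(-6992\right) \left(- \frac{1}{1314}\right) = \frac{3496}{657}$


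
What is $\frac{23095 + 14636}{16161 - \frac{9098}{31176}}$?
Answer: $\frac{588150828}{251913119} \approx 2.3347$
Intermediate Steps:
$\frac{23095 + 14636}{16161 - \frac{9098}{31176}} = \frac{37731}{16161 - \frac{4549}{15588}} = \frac{37731}{\frac{251913119}{15588}} = 37731 \cdot \frac{15588}{251913119} = \frac{588150828}{251913119}$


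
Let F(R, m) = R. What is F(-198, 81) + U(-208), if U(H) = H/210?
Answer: -20894/105 ≈ -198.99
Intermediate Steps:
U(H) = H/210 (U(H) = H*(1/210) = H/210)
F(-198, 81) + U(-208) = -198 + (1/210)*(-208) = -198 - 104/105 = -20894/105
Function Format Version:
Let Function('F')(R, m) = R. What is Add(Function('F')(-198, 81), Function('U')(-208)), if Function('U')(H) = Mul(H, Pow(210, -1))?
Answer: Rational(-20894, 105) ≈ -198.99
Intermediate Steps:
Function('U')(H) = Mul(Rational(1, 210), H) (Function('U')(H) = Mul(H, Rational(1, 210)) = Mul(Rational(1, 210), H))
Add(Function('F')(-198, 81), Function('U')(-208)) = Add(-198, Mul(Rational(1, 210), -208)) = Add(-198, Rational(-104, 105)) = Rational(-20894, 105)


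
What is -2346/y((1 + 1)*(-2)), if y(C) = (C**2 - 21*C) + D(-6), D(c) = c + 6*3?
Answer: -1173/56 ≈ -20.946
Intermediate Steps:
D(c) = 18 + c (D(c) = c + 18 = 18 + c)
y(C) = 12 + C**2 - 21*C (y(C) = (C**2 - 21*C) + (18 - 6) = (C**2 - 21*C) + 12 = 12 + C**2 - 21*C)
-2346/y((1 + 1)*(-2)) = -2346/(12 + ((1 + 1)*(-2))**2 - 21*(1 + 1)*(-2)) = -2346/(12 + (2*(-2))**2 - 42*(-2)) = -2346/(12 + (-4)**2 - 21*(-4)) = -2346/(12 + 16 + 84) = -2346/112 = -2346*1/112 = -1173/56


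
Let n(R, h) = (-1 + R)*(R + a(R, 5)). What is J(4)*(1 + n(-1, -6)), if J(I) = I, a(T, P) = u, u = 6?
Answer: -36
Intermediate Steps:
a(T, P) = 6
n(R, h) = (-1 + R)*(6 + R) (n(R, h) = (-1 + R)*(R + 6) = (-1 + R)*(6 + R))
J(4)*(1 + n(-1, -6)) = 4*(1 + (-6 + (-1)² + 5*(-1))) = 4*(1 + (-6 + 1 - 5)) = 4*(1 - 10) = 4*(-9) = -36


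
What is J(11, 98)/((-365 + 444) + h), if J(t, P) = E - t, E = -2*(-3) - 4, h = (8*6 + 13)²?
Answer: -9/3800 ≈ -0.0023684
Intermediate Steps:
h = 3721 (h = (48 + 13)² = 61² = 3721)
E = 2 (E = 6 - 4 = 2)
J(t, P) = 2 - t
J(11, 98)/((-365 + 444) + h) = (2 - 1*11)/((-365 + 444) + 3721) = (2 - 11)/(79 + 3721) = -9/3800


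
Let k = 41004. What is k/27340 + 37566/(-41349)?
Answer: 55701663/94206805 ≈ 0.59127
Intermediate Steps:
k/27340 + 37566/(-41349) = 41004/27340 + 37566/(-41349) = 41004*(1/27340) + 37566*(-1/41349) = 10251/6835 - 12522/13783 = 55701663/94206805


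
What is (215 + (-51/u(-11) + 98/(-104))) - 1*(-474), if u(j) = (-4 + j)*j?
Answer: 1966961/2860 ≈ 687.75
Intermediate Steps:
u(j) = j*(-4 + j)
(215 + (-51/u(-11) + 98/(-104))) - 1*(-474) = (215 + (-51*(-1/(11*(-4 - 11))) + 98/(-104))) - 1*(-474) = (215 + (-51/((-11*(-15))) + 98*(-1/104))) + 474 = (215 + (-51/165 - 49/52)) + 474 = (215 + (-51*1/165 - 49/52)) + 474 = (215 + (-17/55 - 49/52)) + 474 = (215 - 3579/2860) + 474 = 611321/2860 + 474 = 1966961/2860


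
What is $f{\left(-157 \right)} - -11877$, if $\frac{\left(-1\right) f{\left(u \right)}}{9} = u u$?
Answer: $-209964$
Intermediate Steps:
$f{\left(u \right)} = - 9 u^{2}$ ($f{\left(u \right)} = - 9 u u = - 9 u^{2}$)
$f{\left(-157 \right)} - -11877 = - 9 \left(-157\right)^{2} - -11877 = \left(-9\right) 24649 + \left(-6774 + 18651\right) = -221841 + 11877 = -209964$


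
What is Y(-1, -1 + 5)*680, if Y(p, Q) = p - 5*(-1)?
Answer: 2720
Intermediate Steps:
Y(p, Q) = 5 + p (Y(p, Q) = p + 5 = 5 + p)
Y(-1, -1 + 5)*680 = (5 - 1)*680 = 4*680 = 2720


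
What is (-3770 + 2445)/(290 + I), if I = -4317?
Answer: 1325/4027 ≈ 0.32903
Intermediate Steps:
(-3770 + 2445)/(290 + I) = (-3770 + 2445)/(290 - 4317) = -1325/(-4027) = -1325*(-1/4027) = 1325/4027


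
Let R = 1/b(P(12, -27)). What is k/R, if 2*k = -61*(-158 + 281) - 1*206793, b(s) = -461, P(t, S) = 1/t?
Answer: 49395228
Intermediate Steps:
k = -107148 (k = (-61*(-158 + 281) - 1*206793)/2 = (-61*123 - 206793)/2 = (-7503 - 206793)/2 = (1/2)*(-214296) = -107148)
R = -1/461 (R = 1/(-461) = -1/461 ≈ -0.0021692)
k/R = -107148/(-1/461) = -107148*(-461) = 49395228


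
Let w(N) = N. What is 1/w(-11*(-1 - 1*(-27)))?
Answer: -1/286 ≈ -0.0034965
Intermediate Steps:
1/w(-11*(-1 - 1*(-27))) = 1/(-11*(-1 - 1*(-27))) = 1/(-11*(-1 + 27)) = 1/(-11*26) = 1/(-286) = -1/286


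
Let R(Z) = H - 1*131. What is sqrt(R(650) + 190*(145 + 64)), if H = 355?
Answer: sqrt(39934) ≈ 199.83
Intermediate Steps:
R(Z) = 224 (R(Z) = 355 - 1*131 = 355 - 131 = 224)
sqrt(R(650) + 190*(145 + 64)) = sqrt(224 + 190*(145 + 64)) = sqrt(224 + 190*209) = sqrt(224 + 39710) = sqrt(39934)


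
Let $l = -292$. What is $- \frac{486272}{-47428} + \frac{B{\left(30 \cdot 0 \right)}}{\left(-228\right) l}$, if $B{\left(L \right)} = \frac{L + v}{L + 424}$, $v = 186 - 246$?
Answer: $\frac{285970668651}{27891837664} \approx 10.253$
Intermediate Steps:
$v = -60$ ($v = 186 - 246 = -60$)
$B{\left(L \right)} = \frac{-60 + L}{424 + L}$ ($B{\left(L \right)} = \frac{L - 60}{L + 424} = \frac{-60 + L}{424 + L}$)
$- \frac{486272}{-47428} + \frac{B{\left(30 \cdot 0 \right)}}{\left(-228\right) l} = - \frac{486272}{-47428} + \frac{\frac{1}{424 + 30 \cdot 0} \left(-60 + 30 \cdot 0\right)}{\left(-228\right) \left(-292\right)} = \left(-486272\right) \left(- \frac{1}{47428}\right) + \frac{\frac{1}{424 + 0} \left(-60 + 0\right)}{66576} = \frac{121568}{11857} + \frac{1}{424} \left(-60\right) \frac{1}{66576} = \frac{121568}{11857} - \frac{5}{2352352} = \frac{285970668651}{27891837664}$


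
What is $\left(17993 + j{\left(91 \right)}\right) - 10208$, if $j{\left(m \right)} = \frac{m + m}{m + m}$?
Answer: $7786$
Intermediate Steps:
$j{\left(m \right)} = 1$ ($j{\left(m \right)} = \frac{2 m}{2 m} = 2 m \frac{1}{2 m} = 1$)
$\left(17993 + j{\left(91 \right)}\right) - 10208 = \left(17993 + 1\right) - 10208 = 17994 - 10208 = 7786$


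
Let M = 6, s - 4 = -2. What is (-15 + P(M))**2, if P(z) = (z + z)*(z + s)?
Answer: 6561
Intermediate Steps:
s = 2 (s = 4 - 2 = 2)
P(z) = 2*z*(2 + z) (P(z) = (z + z)*(z + 2) = (2*z)*(2 + z) = 2*z*(2 + z))
(-15 + P(M))**2 = (-15 + 2*6*(2 + 6))**2 = (-15 + 2*6*8)**2 = (-15 + 96)**2 = 81**2 = 6561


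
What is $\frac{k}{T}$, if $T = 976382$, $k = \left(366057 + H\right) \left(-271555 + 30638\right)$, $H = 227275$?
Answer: $- \frac{71471882722}{488191} \approx -1.464 \cdot 10^{5}$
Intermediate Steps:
$k = -142943765444$ ($k = \left(366057 + 227275\right) \left(-271555 + 30638\right) = 593332 \left(-240917\right) = -142943765444$)
$\frac{k}{T} = - \frac{142943765444}{976382} = \left(-142943765444\right) \frac{1}{976382} = - \frac{71471882722}{488191}$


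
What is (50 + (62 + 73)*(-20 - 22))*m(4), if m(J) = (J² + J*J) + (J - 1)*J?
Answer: -247280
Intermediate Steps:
m(J) = 2*J² + J*(-1 + J) (m(J) = (J² + J²) + (-1 + J)*J = 2*J² + J*(-1 + J))
(50 + (62 + 73)*(-20 - 22))*m(4) = (50 + (62 + 73)*(-20 - 22))*(4*(-1 + 3*4)) = (50 + 135*(-42))*(4*(-1 + 12)) = (50 - 5670)*(4*11) = -5620*44 = -247280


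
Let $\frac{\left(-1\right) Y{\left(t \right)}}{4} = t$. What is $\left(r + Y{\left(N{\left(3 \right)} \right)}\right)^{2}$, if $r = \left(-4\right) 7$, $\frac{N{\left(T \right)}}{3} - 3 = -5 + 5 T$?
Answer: $33856$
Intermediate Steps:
$N{\left(T \right)} = -6 + 15 T$ ($N{\left(T \right)} = 9 + 3 \left(-5 + 5 T\right) = 9 + \left(-15 + 15 T\right) = -6 + 15 T$)
$Y{\left(t \right)} = - 4 t$
$r = -28$
$\left(r + Y{\left(N{\left(3 \right)} \right)}\right)^{2} = \left(-28 - 4 \left(-6 + 15 \cdot 3\right)\right)^{2} = \left(-28 - 4 \left(-6 + 45\right)\right)^{2} = \left(-28 - 156\right)^{2} = \left(-184\right)^{2} = 33856$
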